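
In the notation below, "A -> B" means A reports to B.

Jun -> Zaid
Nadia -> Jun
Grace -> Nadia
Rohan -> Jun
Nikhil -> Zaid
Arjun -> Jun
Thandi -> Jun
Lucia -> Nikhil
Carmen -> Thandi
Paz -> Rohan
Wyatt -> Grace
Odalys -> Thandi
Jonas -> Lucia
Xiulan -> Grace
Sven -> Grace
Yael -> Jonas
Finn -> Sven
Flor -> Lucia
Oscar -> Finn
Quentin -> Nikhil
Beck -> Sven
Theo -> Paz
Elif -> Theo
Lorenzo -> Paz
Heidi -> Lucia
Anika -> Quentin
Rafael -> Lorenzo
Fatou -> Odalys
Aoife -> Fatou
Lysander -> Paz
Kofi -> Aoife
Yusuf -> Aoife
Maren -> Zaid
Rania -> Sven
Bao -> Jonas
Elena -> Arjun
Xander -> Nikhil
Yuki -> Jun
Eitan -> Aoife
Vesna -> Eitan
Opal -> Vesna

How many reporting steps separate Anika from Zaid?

3

Chain from Anika up to Zaid: Anika → Quentin → Nikhil → Zaid. That is 3 steps up, so Anika is 3 levels below Zaid.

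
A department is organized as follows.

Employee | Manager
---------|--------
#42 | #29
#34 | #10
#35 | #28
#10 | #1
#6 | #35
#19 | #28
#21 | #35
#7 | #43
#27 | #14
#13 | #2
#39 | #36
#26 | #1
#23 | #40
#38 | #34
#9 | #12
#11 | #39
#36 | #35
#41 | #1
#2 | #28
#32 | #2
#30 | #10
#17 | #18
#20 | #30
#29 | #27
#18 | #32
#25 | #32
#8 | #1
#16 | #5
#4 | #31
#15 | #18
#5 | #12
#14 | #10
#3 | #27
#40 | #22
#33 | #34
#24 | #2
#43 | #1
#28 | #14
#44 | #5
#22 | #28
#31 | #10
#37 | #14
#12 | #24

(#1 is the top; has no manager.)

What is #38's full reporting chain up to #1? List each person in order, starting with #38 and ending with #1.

#38 reports to #34. #34 reports to #10. #10 reports to #1. #1 is at the top.

#38 -> #34 -> #10 -> #1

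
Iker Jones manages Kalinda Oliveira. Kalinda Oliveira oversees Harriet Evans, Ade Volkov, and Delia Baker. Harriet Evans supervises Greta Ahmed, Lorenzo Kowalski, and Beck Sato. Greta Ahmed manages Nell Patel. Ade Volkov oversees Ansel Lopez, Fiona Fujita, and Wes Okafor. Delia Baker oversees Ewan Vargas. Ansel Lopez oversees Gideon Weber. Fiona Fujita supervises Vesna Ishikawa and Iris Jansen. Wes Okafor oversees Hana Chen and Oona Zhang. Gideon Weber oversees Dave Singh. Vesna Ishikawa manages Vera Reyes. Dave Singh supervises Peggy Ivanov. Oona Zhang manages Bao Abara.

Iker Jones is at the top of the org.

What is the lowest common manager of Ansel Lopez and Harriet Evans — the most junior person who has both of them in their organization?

Ansel Lopez's chain of managers is Ade Volkov, Kalinda Oliveira, Iker Jones. Harriet Evans's chain of managers is Kalinda Oliveira, Iker Jones. The first manager that appears in both chains is Kalinda Oliveira.

Kalinda Oliveira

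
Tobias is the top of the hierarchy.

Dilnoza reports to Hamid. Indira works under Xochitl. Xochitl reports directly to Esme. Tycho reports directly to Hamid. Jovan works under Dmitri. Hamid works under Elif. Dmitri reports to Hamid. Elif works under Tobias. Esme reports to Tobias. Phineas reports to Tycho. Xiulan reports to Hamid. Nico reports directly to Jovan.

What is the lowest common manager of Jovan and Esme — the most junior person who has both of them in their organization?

Jovan's chain of managers is Dmitri, Hamid, Elif, Tobias. Esme's chain of managers is Tobias. The first manager that appears in both chains is Tobias.

Tobias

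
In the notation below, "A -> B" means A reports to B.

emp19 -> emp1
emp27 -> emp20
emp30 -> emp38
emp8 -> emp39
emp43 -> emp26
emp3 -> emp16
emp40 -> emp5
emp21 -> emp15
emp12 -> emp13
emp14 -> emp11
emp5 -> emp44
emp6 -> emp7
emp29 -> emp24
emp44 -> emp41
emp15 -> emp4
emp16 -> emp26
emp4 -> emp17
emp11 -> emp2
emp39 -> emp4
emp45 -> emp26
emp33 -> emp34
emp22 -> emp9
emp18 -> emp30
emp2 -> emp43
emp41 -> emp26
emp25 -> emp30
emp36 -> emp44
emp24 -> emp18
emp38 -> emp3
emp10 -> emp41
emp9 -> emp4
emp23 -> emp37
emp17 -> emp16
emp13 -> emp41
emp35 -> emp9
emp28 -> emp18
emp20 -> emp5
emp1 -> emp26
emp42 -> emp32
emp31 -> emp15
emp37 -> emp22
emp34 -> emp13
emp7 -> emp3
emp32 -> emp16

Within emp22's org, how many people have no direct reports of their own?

1

The only person in emp22's organization with no one reporting to them is emp23. That is 1.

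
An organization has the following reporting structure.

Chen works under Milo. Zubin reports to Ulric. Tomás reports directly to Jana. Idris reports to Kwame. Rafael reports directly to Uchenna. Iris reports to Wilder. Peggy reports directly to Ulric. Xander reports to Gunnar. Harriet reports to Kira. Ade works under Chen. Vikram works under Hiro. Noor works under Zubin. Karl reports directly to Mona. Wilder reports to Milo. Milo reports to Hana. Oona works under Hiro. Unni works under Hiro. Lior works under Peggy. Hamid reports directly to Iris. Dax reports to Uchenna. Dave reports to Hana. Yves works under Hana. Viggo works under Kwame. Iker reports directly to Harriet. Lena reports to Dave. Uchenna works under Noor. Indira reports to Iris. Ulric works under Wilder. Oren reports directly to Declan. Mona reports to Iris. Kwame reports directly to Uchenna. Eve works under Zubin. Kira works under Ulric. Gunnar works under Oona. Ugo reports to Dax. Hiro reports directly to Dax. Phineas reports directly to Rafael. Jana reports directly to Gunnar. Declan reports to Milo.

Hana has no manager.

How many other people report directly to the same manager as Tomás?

Tomás reports to Jana, and Jana has no other direct reports. Tomás has 0 peers.

0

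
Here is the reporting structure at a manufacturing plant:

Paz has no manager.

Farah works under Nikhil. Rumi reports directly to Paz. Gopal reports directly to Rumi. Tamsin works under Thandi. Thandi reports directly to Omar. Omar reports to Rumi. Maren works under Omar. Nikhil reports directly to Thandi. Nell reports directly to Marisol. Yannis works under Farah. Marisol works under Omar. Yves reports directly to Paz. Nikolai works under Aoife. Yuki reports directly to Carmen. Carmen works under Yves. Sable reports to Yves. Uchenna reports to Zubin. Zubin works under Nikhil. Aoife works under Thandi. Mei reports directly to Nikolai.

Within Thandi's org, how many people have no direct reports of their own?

The people in Thandi's organization with no one reporting to them are Tamsin, Mei, Yannis, Uchenna. That is 4.

4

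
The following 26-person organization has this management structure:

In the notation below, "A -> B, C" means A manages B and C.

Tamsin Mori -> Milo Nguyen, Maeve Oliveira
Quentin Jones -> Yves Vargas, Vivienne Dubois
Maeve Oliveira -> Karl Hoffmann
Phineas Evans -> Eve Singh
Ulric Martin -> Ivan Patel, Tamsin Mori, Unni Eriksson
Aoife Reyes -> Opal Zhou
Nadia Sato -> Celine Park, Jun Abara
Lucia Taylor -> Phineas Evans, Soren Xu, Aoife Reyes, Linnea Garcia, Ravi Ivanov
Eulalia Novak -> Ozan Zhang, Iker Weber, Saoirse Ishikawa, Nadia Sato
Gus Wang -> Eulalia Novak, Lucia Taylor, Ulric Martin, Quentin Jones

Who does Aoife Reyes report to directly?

Lucia Taylor

Aoife Reyes reports directly to Lucia Taylor.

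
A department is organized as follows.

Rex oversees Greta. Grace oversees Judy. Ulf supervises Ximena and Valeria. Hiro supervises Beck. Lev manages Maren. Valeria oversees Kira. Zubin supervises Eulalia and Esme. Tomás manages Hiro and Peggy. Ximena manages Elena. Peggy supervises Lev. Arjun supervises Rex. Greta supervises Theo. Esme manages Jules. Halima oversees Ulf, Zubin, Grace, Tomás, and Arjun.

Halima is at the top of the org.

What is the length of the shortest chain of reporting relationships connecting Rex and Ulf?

3

Rex is 2 levels below Halima, and Ulf is 1 level below Halima (their lowest common manager). The shortest path runs up from Rex to Halima and back down to Ulf: 2 + 1 = 3 links.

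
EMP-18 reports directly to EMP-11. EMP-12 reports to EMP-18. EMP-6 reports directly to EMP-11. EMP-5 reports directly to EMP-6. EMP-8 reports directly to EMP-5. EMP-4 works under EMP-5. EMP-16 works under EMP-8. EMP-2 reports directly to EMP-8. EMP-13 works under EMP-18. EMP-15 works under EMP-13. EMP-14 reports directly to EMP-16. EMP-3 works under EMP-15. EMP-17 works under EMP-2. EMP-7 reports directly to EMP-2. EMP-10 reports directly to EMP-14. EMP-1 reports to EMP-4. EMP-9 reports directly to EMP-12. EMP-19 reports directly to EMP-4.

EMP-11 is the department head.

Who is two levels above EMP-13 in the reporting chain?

EMP-13 reports to EMP-18, and EMP-18 reports to EMP-11. So EMP-13's skip-level manager is EMP-11.

EMP-11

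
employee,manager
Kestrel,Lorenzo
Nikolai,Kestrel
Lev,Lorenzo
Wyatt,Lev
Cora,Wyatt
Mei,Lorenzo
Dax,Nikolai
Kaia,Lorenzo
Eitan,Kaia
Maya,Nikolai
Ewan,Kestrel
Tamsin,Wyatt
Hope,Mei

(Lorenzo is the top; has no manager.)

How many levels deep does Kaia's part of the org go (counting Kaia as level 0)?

1

The longest chain under Kaia runs Kaia → Eitan, which is 1 level below Kaia.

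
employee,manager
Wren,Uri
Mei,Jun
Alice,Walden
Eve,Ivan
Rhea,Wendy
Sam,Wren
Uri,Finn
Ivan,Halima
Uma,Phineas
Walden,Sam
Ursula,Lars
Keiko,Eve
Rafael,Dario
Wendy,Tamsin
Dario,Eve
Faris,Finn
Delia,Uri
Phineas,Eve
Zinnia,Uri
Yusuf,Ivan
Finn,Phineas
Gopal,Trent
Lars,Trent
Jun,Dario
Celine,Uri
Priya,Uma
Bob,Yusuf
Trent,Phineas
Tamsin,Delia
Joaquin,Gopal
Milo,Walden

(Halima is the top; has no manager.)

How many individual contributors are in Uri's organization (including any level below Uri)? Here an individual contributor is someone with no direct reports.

5

The people in Uri's organization with no one reporting to them are Rhea, Zinnia, Celine, Milo, Alice. That is 5.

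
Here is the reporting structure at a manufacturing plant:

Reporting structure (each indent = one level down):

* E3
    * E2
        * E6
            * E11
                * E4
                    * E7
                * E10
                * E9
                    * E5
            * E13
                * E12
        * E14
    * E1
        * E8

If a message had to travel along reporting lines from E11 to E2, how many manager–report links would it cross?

E11 is in E2's organization: the chain from E11 up to E2 is E11 → E6 → E2, which is 2 links.

2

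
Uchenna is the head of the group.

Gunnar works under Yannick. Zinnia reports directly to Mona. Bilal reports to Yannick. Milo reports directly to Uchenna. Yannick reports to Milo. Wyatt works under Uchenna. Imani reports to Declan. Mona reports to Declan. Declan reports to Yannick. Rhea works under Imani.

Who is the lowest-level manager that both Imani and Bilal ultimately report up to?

Yannick

Imani's chain of managers is Declan, Yannick, Milo, Uchenna. Bilal's chain of managers is Yannick, Milo, Uchenna. The first manager that appears in both chains is Yannick.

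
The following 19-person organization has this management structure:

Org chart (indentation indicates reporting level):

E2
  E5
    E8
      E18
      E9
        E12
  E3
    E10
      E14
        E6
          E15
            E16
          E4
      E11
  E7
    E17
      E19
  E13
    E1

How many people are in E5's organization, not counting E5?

4

E5 directly manages E8. Under E8: E9, E12, E18 (3). That's 4 in total.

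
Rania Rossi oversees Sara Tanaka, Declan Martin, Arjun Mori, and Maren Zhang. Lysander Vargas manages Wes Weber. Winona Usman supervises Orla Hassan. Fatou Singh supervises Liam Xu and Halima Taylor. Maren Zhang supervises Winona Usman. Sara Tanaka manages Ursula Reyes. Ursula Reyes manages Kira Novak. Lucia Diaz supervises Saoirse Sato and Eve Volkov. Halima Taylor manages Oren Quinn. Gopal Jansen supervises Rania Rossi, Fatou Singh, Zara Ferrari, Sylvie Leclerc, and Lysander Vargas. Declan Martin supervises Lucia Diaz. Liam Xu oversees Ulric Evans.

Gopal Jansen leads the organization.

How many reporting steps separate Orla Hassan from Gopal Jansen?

Chain from Orla Hassan up to Gopal Jansen: Orla Hassan → Winona Usman → Maren Zhang → Rania Rossi → Gopal Jansen. That is 4 steps up, so Orla Hassan is 4 levels below Gopal Jansen.

4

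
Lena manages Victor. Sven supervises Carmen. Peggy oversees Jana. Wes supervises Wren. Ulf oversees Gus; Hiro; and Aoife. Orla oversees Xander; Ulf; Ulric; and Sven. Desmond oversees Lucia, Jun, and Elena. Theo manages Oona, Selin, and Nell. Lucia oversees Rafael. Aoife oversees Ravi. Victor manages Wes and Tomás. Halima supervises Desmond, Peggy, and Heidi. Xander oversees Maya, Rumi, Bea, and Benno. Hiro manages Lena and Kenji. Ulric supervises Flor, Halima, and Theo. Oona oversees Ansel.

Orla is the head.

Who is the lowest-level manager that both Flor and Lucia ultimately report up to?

Ulric

Flor's chain of managers is Ulric, Orla. Lucia's chain of managers is Desmond, Halima, Ulric, Orla. The first manager that appears in both chains is Ulric.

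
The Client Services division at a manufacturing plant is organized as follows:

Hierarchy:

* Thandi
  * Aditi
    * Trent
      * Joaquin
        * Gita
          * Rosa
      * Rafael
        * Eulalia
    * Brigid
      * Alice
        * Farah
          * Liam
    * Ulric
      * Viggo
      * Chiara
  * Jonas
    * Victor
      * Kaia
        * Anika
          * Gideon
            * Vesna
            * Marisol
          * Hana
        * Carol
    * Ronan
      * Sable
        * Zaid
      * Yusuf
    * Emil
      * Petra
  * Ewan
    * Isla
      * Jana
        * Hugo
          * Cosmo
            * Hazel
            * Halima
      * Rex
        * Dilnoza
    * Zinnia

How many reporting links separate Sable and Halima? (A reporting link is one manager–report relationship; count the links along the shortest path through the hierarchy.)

9

Sable is 3 levels below Thandi, and Halima is 6 levels below Thandi (their lowest common manager). The shortest path runs up from Sable to Thandi and back down to Halima: 3 + 6 = 9 links.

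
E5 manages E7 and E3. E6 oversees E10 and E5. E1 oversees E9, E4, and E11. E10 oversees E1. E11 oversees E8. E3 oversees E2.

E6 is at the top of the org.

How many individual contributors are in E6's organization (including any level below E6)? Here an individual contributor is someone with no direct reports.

The people in E6's organization with no one reporting to them are E2, E7, E8, E4, E9. That is 5.

5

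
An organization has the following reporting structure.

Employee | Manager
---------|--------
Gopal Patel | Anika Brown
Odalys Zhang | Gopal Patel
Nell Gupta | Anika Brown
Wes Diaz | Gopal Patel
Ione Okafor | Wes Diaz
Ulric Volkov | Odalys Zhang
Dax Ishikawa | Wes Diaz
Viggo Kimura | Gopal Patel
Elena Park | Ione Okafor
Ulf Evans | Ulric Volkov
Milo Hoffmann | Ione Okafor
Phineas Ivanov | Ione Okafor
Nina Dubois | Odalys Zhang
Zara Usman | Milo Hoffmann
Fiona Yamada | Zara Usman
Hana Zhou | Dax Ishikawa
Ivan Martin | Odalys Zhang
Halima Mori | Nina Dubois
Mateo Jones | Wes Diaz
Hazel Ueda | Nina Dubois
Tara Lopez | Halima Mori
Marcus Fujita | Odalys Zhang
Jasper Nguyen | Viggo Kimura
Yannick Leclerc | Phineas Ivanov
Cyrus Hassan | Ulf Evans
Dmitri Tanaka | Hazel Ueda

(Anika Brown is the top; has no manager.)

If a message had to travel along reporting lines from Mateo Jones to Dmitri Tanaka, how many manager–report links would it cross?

6

Mateo Jones is 2 levels below Gopal Patel, and Dmitri Tanaka is 4 levels below Gopal Patel (their lowest common manager). The shortest path runs up from Mateo Jones to Gopal Patel and back down to Dmitri Tanaka: 2 + 4 = 6 links.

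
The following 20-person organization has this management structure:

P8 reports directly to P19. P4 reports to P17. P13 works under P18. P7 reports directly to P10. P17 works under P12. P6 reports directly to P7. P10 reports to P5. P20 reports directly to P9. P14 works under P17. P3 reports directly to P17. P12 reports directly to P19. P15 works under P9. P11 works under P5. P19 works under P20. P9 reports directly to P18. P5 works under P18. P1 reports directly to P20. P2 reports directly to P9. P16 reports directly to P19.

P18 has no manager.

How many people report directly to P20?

2

P20 directly manages P19, P1. That is 2 direct reports.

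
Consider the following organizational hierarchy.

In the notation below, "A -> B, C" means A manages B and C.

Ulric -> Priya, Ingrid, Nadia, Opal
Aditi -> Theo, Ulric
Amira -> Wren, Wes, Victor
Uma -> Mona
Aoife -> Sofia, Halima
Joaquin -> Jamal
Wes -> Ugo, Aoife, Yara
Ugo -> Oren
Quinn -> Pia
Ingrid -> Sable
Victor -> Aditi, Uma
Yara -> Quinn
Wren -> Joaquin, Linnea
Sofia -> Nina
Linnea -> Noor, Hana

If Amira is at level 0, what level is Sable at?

Chain from Sable up to Amira: Sable → Ingrid → Ulric → Aditi → Victor → Amira. That is 5 steps up, so Sable is 5 levels below Amira.

5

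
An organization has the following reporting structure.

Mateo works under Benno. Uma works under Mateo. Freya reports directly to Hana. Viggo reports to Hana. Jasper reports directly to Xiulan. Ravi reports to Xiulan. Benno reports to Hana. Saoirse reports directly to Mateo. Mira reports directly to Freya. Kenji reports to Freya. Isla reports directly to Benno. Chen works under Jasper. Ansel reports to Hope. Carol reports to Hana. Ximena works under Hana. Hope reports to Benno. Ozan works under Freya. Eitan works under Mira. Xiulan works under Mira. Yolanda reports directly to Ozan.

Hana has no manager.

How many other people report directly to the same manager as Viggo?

Viggo reports to Hana. Hana's other direct reports are Freya, Benno, Carol, Ximena — 4 peers.

4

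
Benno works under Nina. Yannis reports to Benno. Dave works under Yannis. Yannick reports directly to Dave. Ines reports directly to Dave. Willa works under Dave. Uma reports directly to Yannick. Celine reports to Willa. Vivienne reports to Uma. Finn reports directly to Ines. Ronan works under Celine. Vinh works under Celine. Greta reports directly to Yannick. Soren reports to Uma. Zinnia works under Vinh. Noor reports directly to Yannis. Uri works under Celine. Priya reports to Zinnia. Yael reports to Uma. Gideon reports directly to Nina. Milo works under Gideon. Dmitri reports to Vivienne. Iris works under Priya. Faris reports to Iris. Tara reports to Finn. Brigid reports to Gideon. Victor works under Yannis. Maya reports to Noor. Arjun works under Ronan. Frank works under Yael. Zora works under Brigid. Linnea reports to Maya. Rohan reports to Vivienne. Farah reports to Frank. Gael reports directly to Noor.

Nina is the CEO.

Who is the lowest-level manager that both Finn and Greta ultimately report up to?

Finn's chain of managers is Ines, Dave, Yannis, Benno, Nina. Greta's chain of managers is Yannick, Dave, Yannis, Benno, Nina. The first manager that appears in both chains is Dave.

Dave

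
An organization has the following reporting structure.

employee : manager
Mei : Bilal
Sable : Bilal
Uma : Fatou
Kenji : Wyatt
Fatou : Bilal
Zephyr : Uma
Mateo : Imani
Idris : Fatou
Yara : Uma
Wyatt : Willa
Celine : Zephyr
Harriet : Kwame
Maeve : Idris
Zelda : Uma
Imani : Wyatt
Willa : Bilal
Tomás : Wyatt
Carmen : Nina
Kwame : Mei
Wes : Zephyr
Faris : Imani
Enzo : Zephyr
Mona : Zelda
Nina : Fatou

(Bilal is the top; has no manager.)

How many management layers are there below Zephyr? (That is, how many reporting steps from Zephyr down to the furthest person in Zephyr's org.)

The longest chain under Zephyr runs Zephyr → Wes, which is 1 level below Zephyr.

1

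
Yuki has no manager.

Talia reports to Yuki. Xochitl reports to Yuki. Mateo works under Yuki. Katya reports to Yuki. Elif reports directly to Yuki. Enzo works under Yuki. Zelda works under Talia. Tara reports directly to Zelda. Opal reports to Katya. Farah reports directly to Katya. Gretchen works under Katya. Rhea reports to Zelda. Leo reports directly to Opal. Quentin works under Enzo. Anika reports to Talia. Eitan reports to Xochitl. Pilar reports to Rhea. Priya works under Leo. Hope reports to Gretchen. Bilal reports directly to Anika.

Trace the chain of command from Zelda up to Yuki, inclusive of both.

Zelda -> Talia -> Yuki

Zelda reports to Talia. Talia reports to Yuki. Yuki is at the top.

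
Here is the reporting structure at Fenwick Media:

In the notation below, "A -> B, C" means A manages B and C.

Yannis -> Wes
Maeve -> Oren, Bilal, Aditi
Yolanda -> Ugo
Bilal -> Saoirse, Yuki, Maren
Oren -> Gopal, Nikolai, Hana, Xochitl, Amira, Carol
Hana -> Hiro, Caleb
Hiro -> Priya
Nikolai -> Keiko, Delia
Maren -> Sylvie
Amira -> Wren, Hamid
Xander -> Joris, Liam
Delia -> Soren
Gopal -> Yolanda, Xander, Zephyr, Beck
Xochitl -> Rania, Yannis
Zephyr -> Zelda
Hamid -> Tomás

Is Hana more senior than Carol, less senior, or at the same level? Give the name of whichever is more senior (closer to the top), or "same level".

same level

Both Hana and Carol are 2 levels below Maeve.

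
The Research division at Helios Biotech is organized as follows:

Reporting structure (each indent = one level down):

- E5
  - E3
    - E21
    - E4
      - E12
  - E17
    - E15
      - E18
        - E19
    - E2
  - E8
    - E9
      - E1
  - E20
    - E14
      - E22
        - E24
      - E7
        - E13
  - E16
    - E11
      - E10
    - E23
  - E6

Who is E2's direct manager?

E17

E2 reports directly to E17.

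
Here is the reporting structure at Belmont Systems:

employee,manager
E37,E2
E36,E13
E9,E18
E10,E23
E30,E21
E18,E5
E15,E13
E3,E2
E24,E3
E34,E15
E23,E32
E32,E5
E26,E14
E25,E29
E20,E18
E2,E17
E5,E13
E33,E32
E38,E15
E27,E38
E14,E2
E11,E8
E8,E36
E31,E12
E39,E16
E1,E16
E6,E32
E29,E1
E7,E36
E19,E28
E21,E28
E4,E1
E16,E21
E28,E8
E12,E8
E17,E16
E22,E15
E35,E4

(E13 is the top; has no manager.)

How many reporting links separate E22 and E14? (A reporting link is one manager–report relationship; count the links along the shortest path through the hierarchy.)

E22 is 2 levels below E13, and E14 is 8 levels below E13 (their lowest common manager). The shortest path runs up from E22 to E13 and back down to E14: 2 + 8 = 10 links.

10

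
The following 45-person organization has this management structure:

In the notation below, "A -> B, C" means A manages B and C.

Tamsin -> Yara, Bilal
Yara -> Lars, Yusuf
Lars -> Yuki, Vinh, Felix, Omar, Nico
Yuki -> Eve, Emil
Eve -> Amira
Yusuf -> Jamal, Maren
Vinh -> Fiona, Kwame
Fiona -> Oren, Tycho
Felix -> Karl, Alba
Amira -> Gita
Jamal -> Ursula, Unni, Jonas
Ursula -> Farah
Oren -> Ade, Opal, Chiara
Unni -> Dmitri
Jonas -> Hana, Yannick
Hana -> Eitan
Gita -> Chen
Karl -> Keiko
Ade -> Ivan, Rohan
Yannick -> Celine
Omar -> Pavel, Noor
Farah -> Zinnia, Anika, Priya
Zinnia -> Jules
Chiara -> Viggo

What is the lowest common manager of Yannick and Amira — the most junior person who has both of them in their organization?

Yannick's chain of managers is Jonas, Jamal, Yusuf, Yara, Tamsin. Amira's chain of managers is Eve, Yuki, Lars, Yara, Tamsin. The first manager that appears in both chains is Yara.

Yara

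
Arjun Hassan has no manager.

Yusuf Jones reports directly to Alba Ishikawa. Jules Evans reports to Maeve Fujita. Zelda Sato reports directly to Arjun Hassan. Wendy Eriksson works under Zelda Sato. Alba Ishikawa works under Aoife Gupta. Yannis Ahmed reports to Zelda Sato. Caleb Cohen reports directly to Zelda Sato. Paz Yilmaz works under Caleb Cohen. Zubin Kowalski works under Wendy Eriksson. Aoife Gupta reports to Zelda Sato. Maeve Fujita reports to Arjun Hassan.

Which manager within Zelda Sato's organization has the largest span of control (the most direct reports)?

Direct-report counts within Zelda Sato's organization: Zelda Sato has 4; Wendy Eriksson has 1; Caleb Cohen has 1; Aoife Gupta has 1; Alba Ishikawa has 1. The largest is 4, held by Zelda Sato.

Zelda Sato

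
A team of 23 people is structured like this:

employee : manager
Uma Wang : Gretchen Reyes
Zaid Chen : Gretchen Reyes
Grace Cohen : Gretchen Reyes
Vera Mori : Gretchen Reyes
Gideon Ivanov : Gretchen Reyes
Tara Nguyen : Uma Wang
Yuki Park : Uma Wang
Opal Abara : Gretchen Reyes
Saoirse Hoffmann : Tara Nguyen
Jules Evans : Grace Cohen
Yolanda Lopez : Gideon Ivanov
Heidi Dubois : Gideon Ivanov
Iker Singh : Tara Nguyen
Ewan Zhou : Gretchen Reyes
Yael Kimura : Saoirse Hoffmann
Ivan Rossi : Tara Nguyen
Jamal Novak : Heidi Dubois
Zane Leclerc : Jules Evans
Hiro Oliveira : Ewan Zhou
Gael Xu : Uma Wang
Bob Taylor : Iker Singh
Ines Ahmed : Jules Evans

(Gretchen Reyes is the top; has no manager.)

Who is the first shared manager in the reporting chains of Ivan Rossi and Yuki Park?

Ivan Rossi's chain of managers is Tara Nguyen, Uma Wang, Gretchen Reyes. Yuki Park's chain of managers is Uma Wang, Gretchen Reyes. The first manager that appears in both chains is Uma Wang.

Uma Wang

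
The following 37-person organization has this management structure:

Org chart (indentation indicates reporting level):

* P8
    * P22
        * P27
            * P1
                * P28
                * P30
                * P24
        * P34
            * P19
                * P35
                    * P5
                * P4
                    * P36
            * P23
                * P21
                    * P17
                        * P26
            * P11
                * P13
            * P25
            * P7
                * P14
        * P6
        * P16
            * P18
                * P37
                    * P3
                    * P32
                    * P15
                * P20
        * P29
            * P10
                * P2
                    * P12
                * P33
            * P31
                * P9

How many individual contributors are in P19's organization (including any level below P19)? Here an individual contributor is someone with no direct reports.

2

The people in P19's organization with no one reporting to them are P36, P5. That is 2.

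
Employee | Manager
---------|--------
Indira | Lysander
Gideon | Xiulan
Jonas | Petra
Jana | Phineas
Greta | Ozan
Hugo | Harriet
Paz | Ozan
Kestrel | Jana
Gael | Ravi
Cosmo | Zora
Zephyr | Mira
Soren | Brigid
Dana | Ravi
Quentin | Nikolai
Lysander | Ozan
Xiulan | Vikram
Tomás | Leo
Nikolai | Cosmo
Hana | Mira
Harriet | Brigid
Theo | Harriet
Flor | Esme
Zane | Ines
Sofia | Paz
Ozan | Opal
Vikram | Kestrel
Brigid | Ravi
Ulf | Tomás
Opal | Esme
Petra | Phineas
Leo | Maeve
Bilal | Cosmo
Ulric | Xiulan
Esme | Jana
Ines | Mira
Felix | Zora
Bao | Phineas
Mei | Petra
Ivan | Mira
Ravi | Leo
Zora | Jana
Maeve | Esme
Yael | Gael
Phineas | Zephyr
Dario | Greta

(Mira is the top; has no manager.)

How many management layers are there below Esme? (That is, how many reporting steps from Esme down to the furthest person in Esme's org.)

6

The longest chain under Esme runs Esme → Maeve → Leo → Ravi → Brigid → Harriet → Hugo, which is 6 levels below Esme.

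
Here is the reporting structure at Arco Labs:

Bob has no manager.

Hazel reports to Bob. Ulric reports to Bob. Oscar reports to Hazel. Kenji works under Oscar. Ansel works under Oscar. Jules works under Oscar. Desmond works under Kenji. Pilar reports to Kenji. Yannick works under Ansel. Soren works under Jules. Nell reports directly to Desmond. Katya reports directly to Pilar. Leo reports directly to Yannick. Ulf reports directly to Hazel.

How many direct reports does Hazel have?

Hazel directly manages Oscar, Ulf. That is 2 direct reports.

2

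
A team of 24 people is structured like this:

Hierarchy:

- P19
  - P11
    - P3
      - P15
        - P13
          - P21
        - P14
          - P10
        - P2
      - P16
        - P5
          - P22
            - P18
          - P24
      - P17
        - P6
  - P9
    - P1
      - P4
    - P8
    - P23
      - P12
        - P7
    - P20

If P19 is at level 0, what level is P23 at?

Chain from P23 up to P19: P23 → P9 → P19. That is 2 steps up, so P23 is 2 levels below P19.

2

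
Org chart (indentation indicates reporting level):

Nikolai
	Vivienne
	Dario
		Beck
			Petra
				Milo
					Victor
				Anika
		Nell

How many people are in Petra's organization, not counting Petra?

3

Petra directly manages Milo, Anika. Under Milo: Victor (1). Anika has no reports. So Petra's organization is 2 direct reports plus everyone under them: 2 + 1 = 3.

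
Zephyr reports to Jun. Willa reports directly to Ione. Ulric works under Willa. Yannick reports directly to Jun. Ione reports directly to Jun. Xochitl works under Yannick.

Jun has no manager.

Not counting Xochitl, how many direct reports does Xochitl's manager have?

0

Xochitl reports to Yannick, and Yannick has no other direct reports. Xochitl has 0 peers.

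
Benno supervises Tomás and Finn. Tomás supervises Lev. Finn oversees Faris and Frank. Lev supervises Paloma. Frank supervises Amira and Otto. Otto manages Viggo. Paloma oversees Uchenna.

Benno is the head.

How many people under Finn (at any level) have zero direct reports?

3

The people in Finn's organization with no one reporting to them are Viggo, Amira, Faris. That is 3.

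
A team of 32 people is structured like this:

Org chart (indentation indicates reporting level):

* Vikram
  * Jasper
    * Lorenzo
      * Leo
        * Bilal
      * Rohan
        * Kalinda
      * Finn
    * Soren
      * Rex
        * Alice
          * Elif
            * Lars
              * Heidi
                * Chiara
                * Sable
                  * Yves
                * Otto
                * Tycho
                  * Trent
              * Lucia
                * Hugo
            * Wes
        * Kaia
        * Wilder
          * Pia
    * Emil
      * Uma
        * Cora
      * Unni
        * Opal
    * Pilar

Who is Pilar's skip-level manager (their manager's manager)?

Vikram

Pilar reports to Jasper, and Jasper reports to Vikram. So Pilar's skip-level manager is Vikram.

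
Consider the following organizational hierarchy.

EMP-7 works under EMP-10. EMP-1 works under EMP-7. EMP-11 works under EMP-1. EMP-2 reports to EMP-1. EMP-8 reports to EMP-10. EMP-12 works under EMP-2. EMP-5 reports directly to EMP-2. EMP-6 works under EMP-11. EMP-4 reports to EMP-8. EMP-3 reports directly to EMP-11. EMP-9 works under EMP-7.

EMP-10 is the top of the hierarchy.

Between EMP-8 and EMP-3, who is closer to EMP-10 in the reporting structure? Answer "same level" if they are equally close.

EMP-8

EMP-8 is 1 level below EMP-10; EMP-3 is 4. EMP-8 is higher.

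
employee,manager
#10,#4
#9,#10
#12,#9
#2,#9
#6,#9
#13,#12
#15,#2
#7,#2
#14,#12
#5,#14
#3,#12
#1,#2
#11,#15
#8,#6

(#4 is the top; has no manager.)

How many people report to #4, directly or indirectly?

14

#4 directly manages #10. Under #10: #9, #6, #8, #2, #1, #7, #15, #11, #12, #3, #14, #5, #13 (13). That's 14 in total.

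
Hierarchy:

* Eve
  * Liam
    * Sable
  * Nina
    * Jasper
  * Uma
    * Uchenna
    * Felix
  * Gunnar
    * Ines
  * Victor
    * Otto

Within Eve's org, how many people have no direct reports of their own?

6

The people in Eve's organization with no one reporting to them are Otto, Ines, Felix, Uchenna, Jasper, Sable. That is 6.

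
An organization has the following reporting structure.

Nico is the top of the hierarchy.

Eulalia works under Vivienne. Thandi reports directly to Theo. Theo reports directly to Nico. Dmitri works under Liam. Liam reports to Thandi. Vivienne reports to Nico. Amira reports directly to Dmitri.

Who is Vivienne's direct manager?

Vivienne reports directly to Nico.

Nico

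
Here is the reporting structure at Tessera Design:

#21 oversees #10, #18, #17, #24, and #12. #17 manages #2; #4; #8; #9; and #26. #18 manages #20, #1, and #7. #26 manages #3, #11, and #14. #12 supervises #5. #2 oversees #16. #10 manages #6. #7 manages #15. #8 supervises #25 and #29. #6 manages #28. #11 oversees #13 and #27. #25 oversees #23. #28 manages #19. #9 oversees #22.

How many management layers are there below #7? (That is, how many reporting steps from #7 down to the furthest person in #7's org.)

1

The longest chain under #7 runs #7 → #15, which is 1 level below #7.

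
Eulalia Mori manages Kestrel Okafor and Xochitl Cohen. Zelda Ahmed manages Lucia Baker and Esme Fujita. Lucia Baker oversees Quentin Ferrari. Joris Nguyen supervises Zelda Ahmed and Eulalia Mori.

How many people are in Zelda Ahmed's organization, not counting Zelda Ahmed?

Zelda Ahmed directly manages Lucia Baker, Esme Fujita. Under Lucia Baker: Quentin Ferrari (1). Esme Fujita has no reports. So Zelda Ahmed's organization is 2 direct reports plus everyone under them: 2 + 1 = 3.

3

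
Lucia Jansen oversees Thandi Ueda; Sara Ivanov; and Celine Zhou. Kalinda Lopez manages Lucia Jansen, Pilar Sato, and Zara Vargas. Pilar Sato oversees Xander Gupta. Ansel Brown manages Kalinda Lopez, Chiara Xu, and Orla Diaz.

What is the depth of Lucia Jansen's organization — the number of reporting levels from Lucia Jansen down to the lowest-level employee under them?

1

The longest chain under Lucia Jansen runs Lucia Jansen → Celine Zhou, which is 1 level below Lucia Jansen.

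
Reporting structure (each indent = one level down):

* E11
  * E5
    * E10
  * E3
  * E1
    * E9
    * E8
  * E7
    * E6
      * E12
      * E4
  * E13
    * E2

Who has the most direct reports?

Direct-report counts: E11 has 5; E13 has 1; E7 has 1; E6 has 2; E1 has 2; E5 has 1. The largest is 5, held by E11.

E11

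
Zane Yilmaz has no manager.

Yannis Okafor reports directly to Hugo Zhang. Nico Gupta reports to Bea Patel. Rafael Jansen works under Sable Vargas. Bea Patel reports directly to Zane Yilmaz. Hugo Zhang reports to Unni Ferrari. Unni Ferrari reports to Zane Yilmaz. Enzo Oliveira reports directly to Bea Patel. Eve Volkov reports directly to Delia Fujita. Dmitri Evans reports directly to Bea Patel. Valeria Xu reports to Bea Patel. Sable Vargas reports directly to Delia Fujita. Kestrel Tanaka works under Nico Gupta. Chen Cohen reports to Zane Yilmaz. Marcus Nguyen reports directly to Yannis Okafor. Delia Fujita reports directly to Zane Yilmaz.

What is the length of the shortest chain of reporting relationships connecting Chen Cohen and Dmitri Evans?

Chen Cohen is 1 level below Zane Yilmaz, and Dmitri Evans is 2 levels below Zane Yilmaz (their lowest common manager). The shortest path runs up from Chen Cohen to Zane Yilmaz and back down to Dmitri Evans: 1 + 2 = 3 links.

3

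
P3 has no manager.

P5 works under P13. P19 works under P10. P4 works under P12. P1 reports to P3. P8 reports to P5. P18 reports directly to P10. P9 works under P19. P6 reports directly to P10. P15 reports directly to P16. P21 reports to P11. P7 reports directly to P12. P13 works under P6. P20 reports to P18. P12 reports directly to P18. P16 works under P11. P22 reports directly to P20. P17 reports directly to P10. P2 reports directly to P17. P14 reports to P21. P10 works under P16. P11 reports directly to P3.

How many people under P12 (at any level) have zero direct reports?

The people in P12's organization with no one reporting to them are P4, P7. That is 2.

2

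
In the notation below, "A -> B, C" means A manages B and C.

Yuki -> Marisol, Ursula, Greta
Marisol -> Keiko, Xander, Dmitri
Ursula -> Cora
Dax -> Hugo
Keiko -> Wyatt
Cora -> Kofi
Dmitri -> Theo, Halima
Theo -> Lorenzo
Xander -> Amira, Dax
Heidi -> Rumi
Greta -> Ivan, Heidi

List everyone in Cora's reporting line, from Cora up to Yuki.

Cora reports to Ursula. Ursula reports to Yuki. Yuki is at the top.

Cora -> Ursula -> Yuki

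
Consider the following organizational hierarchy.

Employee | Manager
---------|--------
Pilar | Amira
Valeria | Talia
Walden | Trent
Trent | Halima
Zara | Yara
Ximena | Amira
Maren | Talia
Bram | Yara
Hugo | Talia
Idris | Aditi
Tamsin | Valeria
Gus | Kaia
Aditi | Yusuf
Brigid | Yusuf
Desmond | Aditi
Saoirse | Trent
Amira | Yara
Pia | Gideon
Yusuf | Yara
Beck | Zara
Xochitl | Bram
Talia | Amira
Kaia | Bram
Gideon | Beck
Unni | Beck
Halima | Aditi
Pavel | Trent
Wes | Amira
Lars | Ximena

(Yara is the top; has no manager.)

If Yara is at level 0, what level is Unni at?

3

Chain from Unni up to Yara: Unni → Beck → Zara → Yara. That is 3 steps up, so Unni is 3 levels below Yara.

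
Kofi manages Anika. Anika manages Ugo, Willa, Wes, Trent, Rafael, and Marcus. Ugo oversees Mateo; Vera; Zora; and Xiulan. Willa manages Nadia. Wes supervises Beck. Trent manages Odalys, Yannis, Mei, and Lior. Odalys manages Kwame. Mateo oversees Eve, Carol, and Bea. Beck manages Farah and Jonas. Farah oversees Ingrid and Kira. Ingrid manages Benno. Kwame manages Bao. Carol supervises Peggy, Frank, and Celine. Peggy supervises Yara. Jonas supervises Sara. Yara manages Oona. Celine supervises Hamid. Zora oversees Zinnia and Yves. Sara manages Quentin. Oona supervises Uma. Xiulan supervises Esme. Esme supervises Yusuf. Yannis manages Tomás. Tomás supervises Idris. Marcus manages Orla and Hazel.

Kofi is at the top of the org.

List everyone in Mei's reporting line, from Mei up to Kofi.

Mei -> Trent -> Anika -> Kofi

Mei reports to Trent. Trent reports to Anika. Anika reports to Kofi. Kofi is at the top.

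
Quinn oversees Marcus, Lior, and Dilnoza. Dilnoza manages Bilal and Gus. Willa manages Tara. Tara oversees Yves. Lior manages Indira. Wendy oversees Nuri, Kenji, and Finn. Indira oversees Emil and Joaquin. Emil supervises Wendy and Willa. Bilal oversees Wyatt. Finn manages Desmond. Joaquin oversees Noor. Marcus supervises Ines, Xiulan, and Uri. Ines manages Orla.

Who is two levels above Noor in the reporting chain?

Noor reports to Joaquin, and Joaquin reports to Indira. So Noor's skip-level manager is Indira.

Indira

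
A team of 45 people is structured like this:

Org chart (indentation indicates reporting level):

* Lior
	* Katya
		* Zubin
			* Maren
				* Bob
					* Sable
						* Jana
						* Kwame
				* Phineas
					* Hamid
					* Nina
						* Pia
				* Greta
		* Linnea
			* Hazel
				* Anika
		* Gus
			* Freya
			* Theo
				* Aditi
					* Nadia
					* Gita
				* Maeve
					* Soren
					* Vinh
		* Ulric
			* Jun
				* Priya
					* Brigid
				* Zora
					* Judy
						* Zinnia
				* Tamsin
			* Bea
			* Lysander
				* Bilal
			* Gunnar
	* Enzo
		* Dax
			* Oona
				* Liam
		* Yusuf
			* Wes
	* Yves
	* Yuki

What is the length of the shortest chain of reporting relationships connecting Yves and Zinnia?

7

Yves is 1 level below Lior, and Zinnia is 6 levels below Lior (their lowest common manager). The shortest path runs up from Yves to Lior and back down to Zinnia: 1 + 6 = 7 links.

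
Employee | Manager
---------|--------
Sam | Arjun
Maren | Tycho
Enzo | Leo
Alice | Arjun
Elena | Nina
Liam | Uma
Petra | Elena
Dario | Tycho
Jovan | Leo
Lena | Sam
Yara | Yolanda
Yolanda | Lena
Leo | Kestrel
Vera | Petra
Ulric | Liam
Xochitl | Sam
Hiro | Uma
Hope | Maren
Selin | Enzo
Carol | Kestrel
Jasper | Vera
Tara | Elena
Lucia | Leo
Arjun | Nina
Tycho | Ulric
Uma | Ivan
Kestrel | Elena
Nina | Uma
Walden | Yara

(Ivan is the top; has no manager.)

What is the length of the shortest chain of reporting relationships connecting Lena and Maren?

Lena is 4 levels below Uma, and Maren is 4 levels below Uma (their lowest common manager). The shortest path runs up from Lena to Uma and back down to Maren: 4 + 4 = 8 links.

8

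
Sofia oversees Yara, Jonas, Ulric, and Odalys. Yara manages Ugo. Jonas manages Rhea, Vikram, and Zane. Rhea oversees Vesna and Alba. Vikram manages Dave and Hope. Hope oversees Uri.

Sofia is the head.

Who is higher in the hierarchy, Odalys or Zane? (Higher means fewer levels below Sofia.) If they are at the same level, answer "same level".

Odalys is 1 level below Sofia; Zane is 2. Odalys is higher.

Odalys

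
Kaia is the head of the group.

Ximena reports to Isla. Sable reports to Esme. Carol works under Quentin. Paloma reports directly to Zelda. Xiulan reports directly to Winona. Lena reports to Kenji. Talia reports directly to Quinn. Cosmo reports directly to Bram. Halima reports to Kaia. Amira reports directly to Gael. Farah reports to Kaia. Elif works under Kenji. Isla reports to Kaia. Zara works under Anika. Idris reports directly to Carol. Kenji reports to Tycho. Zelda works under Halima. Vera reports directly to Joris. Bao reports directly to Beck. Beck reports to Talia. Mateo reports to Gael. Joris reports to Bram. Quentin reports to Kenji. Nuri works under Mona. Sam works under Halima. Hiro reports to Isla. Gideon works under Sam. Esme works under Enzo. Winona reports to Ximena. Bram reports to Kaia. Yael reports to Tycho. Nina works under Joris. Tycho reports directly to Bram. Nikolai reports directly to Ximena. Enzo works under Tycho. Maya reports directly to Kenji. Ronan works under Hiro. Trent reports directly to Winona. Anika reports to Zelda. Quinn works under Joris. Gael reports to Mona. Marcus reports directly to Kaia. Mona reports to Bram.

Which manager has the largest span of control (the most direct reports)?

Direct-report counts: Kaia has 5; Isla has 2; Hiro has 1; Ximena has 2; Winona has 2; Halima has 2; Zelda has 2; Anika has 1; Sam has 1; Bram has 4; Joris has 3; Quinn has 1; Talia has 1; Beck has 1; Mona has 2; Gael has 2; Tycho has 3; Enzo has 1; Esme has 1; Kenji has 4; Quentin has 1; Carol has 1. The largest is 5, held by Kaia.

Kaia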